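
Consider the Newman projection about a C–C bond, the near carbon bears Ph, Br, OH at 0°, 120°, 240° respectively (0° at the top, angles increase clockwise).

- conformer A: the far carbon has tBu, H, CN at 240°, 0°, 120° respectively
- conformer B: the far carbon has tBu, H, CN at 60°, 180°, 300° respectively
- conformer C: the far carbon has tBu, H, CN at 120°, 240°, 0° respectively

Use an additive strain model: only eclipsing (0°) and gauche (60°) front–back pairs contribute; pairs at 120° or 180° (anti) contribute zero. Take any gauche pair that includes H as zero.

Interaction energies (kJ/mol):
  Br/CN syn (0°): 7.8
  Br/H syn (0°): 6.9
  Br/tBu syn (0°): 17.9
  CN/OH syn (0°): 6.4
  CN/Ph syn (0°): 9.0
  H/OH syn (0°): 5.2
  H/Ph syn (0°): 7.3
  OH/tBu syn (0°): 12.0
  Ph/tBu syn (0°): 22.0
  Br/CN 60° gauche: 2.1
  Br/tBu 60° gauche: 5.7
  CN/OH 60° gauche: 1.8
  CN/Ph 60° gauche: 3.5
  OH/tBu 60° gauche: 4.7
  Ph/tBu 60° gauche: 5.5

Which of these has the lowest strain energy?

A (eclipsed): Ph–H eclipsed, Br–CN eclipsed, OH–tBu eclipsed; 7.3 + 7.8 + 12.0 = 27.1 kJ/mol.
B (staggered): Ph–tBu gauche, Ph–CN gauche, Br–tBu gauche, OH–CN gauche; 5.5 + 3.5 + 5.7 + 1.8 = 16.5 kJ/mol.
C (eclipsed): Ph–CN eclipsed, Br–tBu eclipsed, OH–H eclipsed; 9.0 + 17.9 + 5.2 = 32.1 kJ/mol.
B has the lowest total (16.5 kJ/mol).

B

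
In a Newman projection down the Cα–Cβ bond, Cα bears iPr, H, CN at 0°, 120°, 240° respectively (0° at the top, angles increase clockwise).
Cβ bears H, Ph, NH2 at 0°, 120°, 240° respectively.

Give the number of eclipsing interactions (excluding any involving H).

Non-H eclipsing pairs: CN(240°)/NH2(240°) — 1 interaction.

1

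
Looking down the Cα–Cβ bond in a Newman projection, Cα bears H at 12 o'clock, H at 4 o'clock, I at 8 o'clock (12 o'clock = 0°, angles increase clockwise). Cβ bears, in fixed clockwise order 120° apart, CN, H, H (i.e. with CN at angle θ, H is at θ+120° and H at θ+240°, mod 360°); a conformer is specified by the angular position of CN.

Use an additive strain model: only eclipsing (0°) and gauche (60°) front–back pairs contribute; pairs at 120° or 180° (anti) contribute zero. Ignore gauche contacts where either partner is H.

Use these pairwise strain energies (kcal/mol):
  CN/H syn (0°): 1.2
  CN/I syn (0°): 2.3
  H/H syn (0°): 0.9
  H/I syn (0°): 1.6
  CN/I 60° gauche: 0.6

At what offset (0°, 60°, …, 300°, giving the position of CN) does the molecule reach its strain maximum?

CN at 0° is eclipsed. H at 0° is eclipsed with CN at 0° (1.2); H at 120° is eclipsed with H at 120° (0.9); I at 240° is eclipsed with H at 240° (1.6). Total 3.7 kcal/mol.
CN at 60° (staggered): no non-H gauche contacts → 0.0 kcal/mol.
CN at 120° is eclipsed. H at 0° is eclipsed with H at 0° (0.9); H at 120° is eclipsed with CN at 120° (1.2); I at 240° is eclipsed with H at 240° (1.6). Total 3.7 kcal/mol.
CN at 180° is staggered. I at 240° is gauche with CN at 180° (0.6). Total 0.6 kcal/mol.
CN at 240° is eclipsed. H at 0° is eclipsed with H at 0° (0.9); H at 120° is eclipsed with H at 120° (0.9); I at 240° is eclipsed with CN at 240° (2.3). Total 4.1 kcal/mol.
CN at 300° is staggered. I at 240° is gauche with CN at 300° (0.6). Total 0.6 kcal/mol.
The maximum (4.1 kcal/mol) occurs with CN at 240°.

240°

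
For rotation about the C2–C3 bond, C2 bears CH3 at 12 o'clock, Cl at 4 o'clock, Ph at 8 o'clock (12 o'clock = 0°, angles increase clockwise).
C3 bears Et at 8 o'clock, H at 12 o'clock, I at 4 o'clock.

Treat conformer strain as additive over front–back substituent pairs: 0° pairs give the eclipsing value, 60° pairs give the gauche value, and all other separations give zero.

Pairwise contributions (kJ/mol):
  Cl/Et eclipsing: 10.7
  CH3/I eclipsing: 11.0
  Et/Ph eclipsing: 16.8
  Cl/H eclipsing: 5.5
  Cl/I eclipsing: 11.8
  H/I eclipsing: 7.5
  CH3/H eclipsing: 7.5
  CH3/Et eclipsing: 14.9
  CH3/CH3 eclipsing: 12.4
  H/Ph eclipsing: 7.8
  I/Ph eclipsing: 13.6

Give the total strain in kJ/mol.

36.1 kJ/mol

This conformer is eclipsed. CH3 at 0° is eclipsed with H at 0° (7.5); Cl at 120° is eclipsed with I at 120° (11.8); Ph at 240° is eclipsed with Et at 240° (16.8). Total 36.1 kJ/mol.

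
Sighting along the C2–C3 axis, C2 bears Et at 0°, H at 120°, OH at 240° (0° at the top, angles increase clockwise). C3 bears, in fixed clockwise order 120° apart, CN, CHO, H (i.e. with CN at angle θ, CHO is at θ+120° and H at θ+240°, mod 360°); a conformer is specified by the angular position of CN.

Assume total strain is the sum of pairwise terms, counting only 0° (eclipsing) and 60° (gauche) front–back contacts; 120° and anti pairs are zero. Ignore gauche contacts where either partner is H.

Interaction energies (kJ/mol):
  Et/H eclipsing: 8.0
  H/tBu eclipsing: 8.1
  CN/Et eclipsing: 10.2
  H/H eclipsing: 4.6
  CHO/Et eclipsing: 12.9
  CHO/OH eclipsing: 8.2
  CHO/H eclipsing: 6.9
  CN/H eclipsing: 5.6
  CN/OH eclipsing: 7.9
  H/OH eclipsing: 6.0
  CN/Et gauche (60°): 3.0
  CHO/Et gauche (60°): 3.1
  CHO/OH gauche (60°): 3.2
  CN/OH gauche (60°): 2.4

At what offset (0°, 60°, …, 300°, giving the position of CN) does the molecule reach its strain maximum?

240°

CN at 0° (eclipsed): Et(0°)/CN(0°) eclipsed 10.2; H(120°)/CHO(120°) eclipsed 6.9; OH(240°)/H(240°) eclipsed 6.0 → 23.1 kJ/mol.
CN at 60° (staggered): Et(0°)/CN(60°) gauche 3.0; OH(240°)/CHO(180°) gauche 3.2 → 6.2 kJ/mol.
CN at 120° (eclipsed): Et(0°)/H(0°) eclipsed 8.0; H(120°)/CN(120°) eclipsed 5.6; OH(240°)/CHO(240°) eclipsed 8.2 → 21.8 kJ/mol.
CN at 180° (staggered): Et(0°)/CHO(300°) gauche 3.1; OH(240°)/CN(180°) gauche 2.4; OH(240°)/CHO(300°) gauche 3.2 → 8.7 kJ/mol.
CN at 240° (eclipsed): Et(0°)/CHO(0°) eclipsed 12.9; H(120°)/H(120°) eclipsed 4.6; OH(240°)/CN(240°) eclipsed 7.9 → 25.4 kJ/mol.
CN at 300° (staggered): Et(0°)/CN(300°) gauche 3.0; Et(0°)/CHO(60°) gauche 3.1; OH(240°)/CN(300°) gauche 2.4 → 8.5 kJ/mol.
The maximum (25.4 kJ/mol) occurs with CN at 240°.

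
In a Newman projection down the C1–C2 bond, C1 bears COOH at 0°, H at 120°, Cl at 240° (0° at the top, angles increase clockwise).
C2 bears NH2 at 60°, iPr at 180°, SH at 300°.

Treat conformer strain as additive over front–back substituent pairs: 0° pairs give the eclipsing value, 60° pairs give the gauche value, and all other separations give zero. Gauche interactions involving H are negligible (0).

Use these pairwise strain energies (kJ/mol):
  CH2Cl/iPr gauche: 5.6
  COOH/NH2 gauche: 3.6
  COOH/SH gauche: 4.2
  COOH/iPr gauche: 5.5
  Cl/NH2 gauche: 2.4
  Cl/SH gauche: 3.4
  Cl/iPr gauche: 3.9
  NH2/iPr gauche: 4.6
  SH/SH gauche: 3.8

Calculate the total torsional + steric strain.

This conformer (staggered): COOH–NH2 gauche, COOH–SH gauche, Cl–iPr gauche, Cl–SH gauche; 3.6 + 4.2 + 3.9 + 3.4 = 15.1 kJ/mol.

15.1 kJ/mol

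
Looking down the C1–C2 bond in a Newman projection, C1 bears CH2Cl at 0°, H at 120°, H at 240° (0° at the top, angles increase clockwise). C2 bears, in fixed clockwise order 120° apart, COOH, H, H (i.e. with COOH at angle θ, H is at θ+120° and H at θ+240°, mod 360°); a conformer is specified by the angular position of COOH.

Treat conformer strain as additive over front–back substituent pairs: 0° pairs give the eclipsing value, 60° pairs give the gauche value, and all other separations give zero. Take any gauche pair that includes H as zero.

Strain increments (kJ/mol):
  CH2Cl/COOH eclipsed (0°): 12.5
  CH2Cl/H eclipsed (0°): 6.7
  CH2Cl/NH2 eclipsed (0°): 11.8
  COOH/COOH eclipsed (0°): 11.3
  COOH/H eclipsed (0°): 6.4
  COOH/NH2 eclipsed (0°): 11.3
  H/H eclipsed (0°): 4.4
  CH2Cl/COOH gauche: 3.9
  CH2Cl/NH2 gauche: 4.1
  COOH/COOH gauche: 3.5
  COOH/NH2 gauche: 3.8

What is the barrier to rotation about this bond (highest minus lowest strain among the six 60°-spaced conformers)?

21.3 kJ/mol

COOH at 0° is eclipsed. CH2Cl at 0° is eclipsed with COOH at 0° (12.5); H at 120° is eclipsed with H at 120° (4.4); H at 240° is eclipsed with H at 240° (4.4). Total 21.3 kJ/mol.
COOH at 60° is staggered. CH2Cl at 0° is gauche with COOH at 60° (3.9). Total 3.9 kJ/mol.
COOH at 120° is eclipsed. CH2Cl at 0° is eclipsed with H at 0° (6.7); H at 120° is eclipsed with COOH at 120° (6.4); H at 240° is eclipsed with H at 240° (4.4). Total 17.5 kJ/mol.
COOH at 180° (staggered): no non-H gauche contacts → 0.0 kJ/mol.
COOH at 240° is eclipsed. CH2Cl at 0° is eclipsed with H at 0° (6.7); H at 120° is eclipsed with H at 120° (4.4); H at 240° is eclipsed with COOH at 240° (6.4). Total 17.5 kJ/mol.
COOH at 300° is staggered. CH2Cl at 0° is gauche with COOH at 300° (3.9). Total 3.9 kJ/mol.
Max at 0° (21.3 kJ/mol), min at 180° (0.0 kJ/mol); barrier = 21.3 kJ/mol.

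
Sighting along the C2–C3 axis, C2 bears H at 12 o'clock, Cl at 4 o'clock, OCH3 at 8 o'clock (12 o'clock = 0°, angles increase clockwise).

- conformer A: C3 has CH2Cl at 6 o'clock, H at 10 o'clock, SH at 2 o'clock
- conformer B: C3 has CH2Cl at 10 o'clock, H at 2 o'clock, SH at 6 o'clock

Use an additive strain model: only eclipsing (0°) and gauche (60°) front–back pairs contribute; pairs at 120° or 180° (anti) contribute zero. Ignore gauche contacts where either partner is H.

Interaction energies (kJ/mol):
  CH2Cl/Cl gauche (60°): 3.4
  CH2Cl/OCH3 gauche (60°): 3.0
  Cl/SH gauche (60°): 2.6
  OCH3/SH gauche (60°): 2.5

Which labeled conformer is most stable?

B

A (staggered): Cl(120°)/CH2Cl(180°) gauche 3.4; Cl(120°)/SH(60°) gauche 2.6; OCH3(240°)/CH2Cl(180°) gauche 3.0 → 9.0 kJ/mol.
B (staggered): Cl(120°)/SH(180°) gauche 2.6; OCH3(240°)/CH2Cl(300°) gauche 3.0; OCH3(240°)/SH(180°) gauche 2.5 → 8.1 kJ/mol.
B has the lowest total (8.1 kJ/mol).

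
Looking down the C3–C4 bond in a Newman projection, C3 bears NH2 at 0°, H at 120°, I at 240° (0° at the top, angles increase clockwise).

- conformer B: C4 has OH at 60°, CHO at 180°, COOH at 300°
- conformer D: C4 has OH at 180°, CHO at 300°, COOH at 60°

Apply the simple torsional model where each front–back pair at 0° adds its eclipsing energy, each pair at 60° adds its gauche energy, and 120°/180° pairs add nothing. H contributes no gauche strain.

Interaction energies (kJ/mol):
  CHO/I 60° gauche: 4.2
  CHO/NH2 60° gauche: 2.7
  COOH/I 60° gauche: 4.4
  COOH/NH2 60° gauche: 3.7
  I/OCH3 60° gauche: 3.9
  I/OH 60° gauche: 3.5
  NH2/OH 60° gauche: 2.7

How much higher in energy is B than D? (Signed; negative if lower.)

B (staggered): NH2(0°)/OH(60°) gauche 2.7; NH2(0°)/COOH(300°) gauche 3.7; I(240°)/CHO(180°) gauche 4.2; I(240°)/COOH(300°) gauche 4.4 → 15.0 kJ/mol.
D (staggered): NH2(0°)/CHO(300°) gauche 2.7; NH2(0°)/COOH(60°) gauche 3.7; I(240°)/OH(180°) gauche 3.5; I(240°)/CHO(300°) gauche 4.2 → 14.1 kJ/mol.
E(B) − E(D) = 15.0 − 14.1 = +0.9 kJ/mol.

+0.9 kJ/mol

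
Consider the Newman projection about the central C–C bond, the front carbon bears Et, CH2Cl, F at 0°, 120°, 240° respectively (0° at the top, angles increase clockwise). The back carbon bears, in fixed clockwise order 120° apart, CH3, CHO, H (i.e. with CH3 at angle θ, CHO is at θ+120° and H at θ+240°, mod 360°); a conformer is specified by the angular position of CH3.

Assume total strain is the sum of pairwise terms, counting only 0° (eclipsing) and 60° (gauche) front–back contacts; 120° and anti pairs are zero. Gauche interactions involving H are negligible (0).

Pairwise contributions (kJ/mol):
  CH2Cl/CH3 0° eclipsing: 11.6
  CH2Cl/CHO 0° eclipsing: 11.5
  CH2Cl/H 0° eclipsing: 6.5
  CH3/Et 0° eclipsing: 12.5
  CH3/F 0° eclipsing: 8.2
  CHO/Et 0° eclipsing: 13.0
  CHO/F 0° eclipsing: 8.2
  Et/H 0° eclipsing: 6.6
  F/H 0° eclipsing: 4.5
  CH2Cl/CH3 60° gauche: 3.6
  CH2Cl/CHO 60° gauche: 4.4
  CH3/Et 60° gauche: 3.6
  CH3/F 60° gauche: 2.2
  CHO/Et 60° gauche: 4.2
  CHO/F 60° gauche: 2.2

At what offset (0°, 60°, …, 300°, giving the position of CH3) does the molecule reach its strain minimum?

180°

CH3 at 0° (eclipsed): Et(0°)/CH3(0°) eclipsed 12.5; CH2Cl(120°)/CHO(120°) eclipsed 11.5; F(240°)/H(240°) eclipsed 4.5 → 28.5 kJ/mol.
CH3 at 60° (staggered): Et(0°)/CH3(60°) gauche 3.6; CH2Cl(120°)/CH3(60°) gauche 3.6; CH2Cl(120°)/CHO(180°) gauche 4.4; F(240°)/CHO(180°) gauche 2.2 → 13.8 kJ/mol.
CH3 at 120° (eclipsed): Et(0°)/H(0°) eclipsed 6.6; CH2Cl(120°)/CH3(120°) eclipsed 11.6; F(240°)/CHO(240°) eclipsed 8.2 → 26.4 kJ/mol.
CH3 at 180° (staggered): Et(0°)/CHO(300°) gauche 4.2; CH2Cl(120°)/CH3(180°) gauche 3.6; F(240°)/CH3(180°) gauche 2.2; F(240°)/CHO(300°) gauche 2.2 → 12.2 kJ/mol.
CH3 at 240° (eclipsed): Et(0°)/CHO(0°) eclipsed 13.0; CH2Cl(120°)/H(120°) eclipsed 6.5; F(240°)/CH3(240°) eclipsed 8.2 → 27.7 kJ/mol.
CH3 at 300° (staggered): Et(0°)/CH3(300°) gauche 3.6; Et(0°)/CHO(60°) gauche 4.2; CH2Cl(120°)/CHO(60°) gauche 4.4; F(240°)/CH3(300°) gauche 2.2 → 14.4 kJ/mol.
The minimum (12.2 kJ/mol) occurs with CH3 at 180°.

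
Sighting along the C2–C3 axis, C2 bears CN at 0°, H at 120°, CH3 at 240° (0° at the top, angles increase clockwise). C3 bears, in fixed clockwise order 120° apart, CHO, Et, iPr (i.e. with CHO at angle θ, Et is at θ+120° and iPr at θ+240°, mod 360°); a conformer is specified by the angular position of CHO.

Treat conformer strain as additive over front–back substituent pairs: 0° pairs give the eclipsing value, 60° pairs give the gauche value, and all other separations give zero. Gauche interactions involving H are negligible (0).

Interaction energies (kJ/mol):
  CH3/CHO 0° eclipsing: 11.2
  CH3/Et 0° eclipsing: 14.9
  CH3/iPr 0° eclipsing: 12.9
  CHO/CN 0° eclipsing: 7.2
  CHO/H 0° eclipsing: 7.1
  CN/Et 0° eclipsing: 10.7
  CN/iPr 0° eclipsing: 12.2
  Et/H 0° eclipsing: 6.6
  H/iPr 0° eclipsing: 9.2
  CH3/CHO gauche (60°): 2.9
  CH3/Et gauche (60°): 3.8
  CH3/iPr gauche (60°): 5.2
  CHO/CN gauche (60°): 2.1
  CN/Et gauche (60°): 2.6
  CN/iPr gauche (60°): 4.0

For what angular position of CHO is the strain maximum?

120°

CHO at 0° (eclipsed): CN–CHO eclipsed, H–Et eclipsed, CH3–iPr eclipsed; 7.2 + 6.6 + 12.9 = 26.7 kJ/mol.
CHO at 60° (staggered): CN–CHO gauche, CN–iPr gauche, CH3–Et gauche, CH3–iPr gauche; 2.1 + 4.0 + 3.8 + 5.2 = 15.1 kJ/mol.
CHO at 120° (eclipsed): CN–iPr eclipsed, H–CHO eclipsed, CH3–Et eclipsed; 12.2 + 7.1 + 14.9 = 34.2 kJ/mol.
CHO at 180° (staggered): CN–Et gauche, CN–iPr gauche, CH3–CHO gauche, CH3–Et gauche; 2.6 + 4.0 + 2.9 + 3.8 = 13.3 kJ/mol.
CHO at 240° (eclipsed): CN–Et eclipsed, H–iPr eclipsed, CH3–CHO eclipsed; 10.7 + 9.2 + 11.2 = 31.1 kJ/mol.
CHO at 300° (staggered): CN–CHO gauche, CN–Et gauche, CH3–CHO gauche, CH3–iPr gauche; 2.1 + 2.6 + 2.9 + 5.2 = 12.8 kJ/mol.
The maximum (34.2 kJ/mol) occurs with CHO at 120°.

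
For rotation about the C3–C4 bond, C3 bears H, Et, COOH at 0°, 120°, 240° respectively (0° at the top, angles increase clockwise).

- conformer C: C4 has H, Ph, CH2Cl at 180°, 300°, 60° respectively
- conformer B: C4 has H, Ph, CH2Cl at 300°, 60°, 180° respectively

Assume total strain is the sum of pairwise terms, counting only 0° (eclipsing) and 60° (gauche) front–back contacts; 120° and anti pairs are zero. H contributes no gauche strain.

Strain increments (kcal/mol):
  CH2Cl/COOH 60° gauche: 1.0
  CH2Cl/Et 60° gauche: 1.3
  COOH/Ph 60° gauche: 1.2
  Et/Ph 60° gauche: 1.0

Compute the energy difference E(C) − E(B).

C (staggered): Et(120°)/CH2Cl(60°) gauche 1.3; COOH(240°)/Ph(300°) gauche 1.2 → 2.5 kcal/mol.
B (staggered): Et(120°)/Ph(60°) gauche 1.0; Et(120°)/CH2Cl(180°) gauche 1.3; COOH(240°)/CH2Cl(180°) gauche 1.0 → 3.3 kcal/mol.
E(C) − E(B) = 2.5 − 3.3 = -0.8 kcal/mol.

-0.8 kcal/mol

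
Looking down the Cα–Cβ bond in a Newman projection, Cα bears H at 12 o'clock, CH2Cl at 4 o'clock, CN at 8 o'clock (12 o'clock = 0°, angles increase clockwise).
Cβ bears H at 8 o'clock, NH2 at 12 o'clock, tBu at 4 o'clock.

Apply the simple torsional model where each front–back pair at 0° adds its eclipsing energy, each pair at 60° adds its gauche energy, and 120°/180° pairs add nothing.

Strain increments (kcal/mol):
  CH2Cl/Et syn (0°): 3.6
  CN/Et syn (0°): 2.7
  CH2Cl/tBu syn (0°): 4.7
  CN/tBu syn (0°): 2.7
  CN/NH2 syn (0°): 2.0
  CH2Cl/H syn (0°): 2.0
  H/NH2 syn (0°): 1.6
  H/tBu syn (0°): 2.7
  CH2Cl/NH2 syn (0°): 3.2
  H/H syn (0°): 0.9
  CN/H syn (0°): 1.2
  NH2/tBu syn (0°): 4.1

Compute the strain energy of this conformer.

This conformer (eclipsed): H–NH2 eclipsed, CH2Cl–tBu eclipsed, CN–H eclipsed; 1.6 + 4.7 + 1.2 = 7.5 kcal/mol.

7.5 kcal/mol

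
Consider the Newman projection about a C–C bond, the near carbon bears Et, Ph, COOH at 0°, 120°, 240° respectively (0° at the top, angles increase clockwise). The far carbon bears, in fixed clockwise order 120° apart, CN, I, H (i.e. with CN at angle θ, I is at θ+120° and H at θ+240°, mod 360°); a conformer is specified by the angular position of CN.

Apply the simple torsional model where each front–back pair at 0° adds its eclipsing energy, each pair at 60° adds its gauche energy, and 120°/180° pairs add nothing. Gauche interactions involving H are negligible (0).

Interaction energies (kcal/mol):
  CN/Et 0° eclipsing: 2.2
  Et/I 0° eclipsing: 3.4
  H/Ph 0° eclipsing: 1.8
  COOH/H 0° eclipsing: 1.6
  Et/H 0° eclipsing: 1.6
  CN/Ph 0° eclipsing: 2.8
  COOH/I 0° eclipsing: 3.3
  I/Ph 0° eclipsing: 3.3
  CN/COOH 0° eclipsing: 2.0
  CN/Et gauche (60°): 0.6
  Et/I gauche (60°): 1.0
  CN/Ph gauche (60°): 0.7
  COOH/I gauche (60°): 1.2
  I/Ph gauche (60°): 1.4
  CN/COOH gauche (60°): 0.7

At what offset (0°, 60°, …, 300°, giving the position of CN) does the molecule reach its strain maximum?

120°

CN at 0° (eclipsed): Et(0°)/CN(0°) eclipsed 2.2; Ph(120°)/I(120°) eclipsed 3.3; COOH(240°)/H(240°) eclipsed 1.6 → 7.1 kcal/mol.
CN at 60° (staggered): Et(0°)/CN(60°) gauche 0.6; Ph(120°)/CN(60°) gauche 0.7; Ph(120°)/I(180°) gauche 1.4; COOH(240°)/I(180°) gauche 1.2 → 3.9 kcal/mol.
CN at 120° (eclipsed): Et(0°)/H(0°) eclipsed 1.6; Ph(120°)/CN(120°) eclipsed 2.8; COOH(240°)/I(240°) eclipsed 3.3 → 7.7 kcal/mol.
CN at 180° (staggered): Et(0°)/I(300°) gauche 1.0; Ph(120°)/CN(180°) gauche 0.7; COOH(240°)/CN(180°) gauche 0.7; COOH(240°)/I(300°) gauche 1.2 → 3.6 kcal/mol.
CN at 240° (eclipsed): Et(0°)/I(0°) eclipsed 3.4; Ph(120°)/H(120°) eclipsed 1.8; COOH(240°)/CN(240°) eclipsed 2.0 → 7.2 kcal/mol.
CN at 300° (staggered): Et(0°)/CN(300°) gauche 0.6; Et(0°)/I(60°) gauche 1.0; Ph(120°)/I(60°) gauche 1.4; COOH(240°)/CN(300°) gauche 0.7 → 3.7 kcal/mol.
The maximum (7.7 kcal/mol) occurs with CN at 120°.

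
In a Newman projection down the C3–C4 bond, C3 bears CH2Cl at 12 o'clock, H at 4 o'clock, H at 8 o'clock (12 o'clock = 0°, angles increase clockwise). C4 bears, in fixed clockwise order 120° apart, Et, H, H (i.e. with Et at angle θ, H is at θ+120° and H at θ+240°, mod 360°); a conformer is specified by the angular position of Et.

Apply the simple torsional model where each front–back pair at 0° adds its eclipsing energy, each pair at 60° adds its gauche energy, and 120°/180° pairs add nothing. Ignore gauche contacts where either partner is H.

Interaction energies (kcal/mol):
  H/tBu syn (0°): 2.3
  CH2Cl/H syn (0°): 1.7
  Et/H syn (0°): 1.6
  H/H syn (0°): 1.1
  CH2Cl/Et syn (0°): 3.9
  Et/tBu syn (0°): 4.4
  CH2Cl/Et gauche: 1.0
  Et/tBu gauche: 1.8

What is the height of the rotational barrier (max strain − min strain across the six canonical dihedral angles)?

Et at 0° is eclipsed. CH2Cl at 0° is eclipsed with Et at 0° (3.9); H at 120° is eclipsed with H at 120° (1.1); H at 240° is eclipsed with H at 240° (1.1). Total 6.1 kcal/mol.
Et at 60° is staggered. CH2Cl at 0° is gauche with Et at 60° (1.0). Total 1.0 kcal/mol.
Et at 120° is eclipsed. CH2Cl at 0° is eclipsed with H at 0° (1.7); H at 120° is eclipsed with Et at 120° (1.6); H at 240° is eclipsed with H at 240° (1.1). Total 4.4 kcal/mol.
Et at 180° (staggered): no non-H gauche contacts → 0.0 kcal/mol.
Et at 240° is eclipsed. CH2Cl at 0° is eclipsed with H at 0° (1.7); H at 120° is eclipsed with H at 120° (1.1); H at 240° is eclipsed with Et at 240° (1.6). Total 4.4 kcal/mol.
Et at 300° is staggered. CH2Cl at 0° is gauche with Et at 300° (1.0). Total 1.0 kcal/mol.
Max at 0° (6.1 kcal/mol), min at 180° (0.0 kcal/mol); barrier = 6.1 kcal/mol.

6.1 kcal/mol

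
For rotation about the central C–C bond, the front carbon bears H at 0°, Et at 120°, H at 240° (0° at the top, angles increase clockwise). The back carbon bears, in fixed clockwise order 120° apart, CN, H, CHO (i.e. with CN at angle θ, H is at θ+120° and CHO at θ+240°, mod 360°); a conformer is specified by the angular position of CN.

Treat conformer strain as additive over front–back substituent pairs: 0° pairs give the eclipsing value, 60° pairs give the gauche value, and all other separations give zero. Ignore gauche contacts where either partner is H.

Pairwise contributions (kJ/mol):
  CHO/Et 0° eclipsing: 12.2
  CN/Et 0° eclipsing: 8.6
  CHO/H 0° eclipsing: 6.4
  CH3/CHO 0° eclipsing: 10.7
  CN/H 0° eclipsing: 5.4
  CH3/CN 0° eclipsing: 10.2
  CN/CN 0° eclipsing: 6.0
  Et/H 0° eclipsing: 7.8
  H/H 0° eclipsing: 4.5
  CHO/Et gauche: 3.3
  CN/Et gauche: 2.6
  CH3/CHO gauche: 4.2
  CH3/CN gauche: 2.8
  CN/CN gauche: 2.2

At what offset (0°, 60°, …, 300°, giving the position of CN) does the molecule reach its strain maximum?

240°

CN at 0° (eclipsed): H–CN eclipsed, Et–H eclipsed, H–CHO eclipsed; 5.4 + 7.8 + 6.4 = 19.6 kJ/mol.
CN at 60° (staggered): Et–CN gauche; 2.6 = 2.6 kJ/mol.
CN at 120° (eclipsed): H–CHO eclipsed, Et–CN eclipsed, H–H eclipsed; 6.4 + 8.6 + 4.5 = 19.5 kJ/mol.
CN at 180° (staggered): Et–CN gauche, Et–CHO gauche; 2.6 + 3.3 = 5.9 kJ/mol.
CN at 240° (eclipsed): H–H eclipsed, Et–CHO eclipsed, H–CN eclipsed; 4.5 + 12.2 + 5.4 = 22.1 kJ/mol.
CN at 300° (staggered): Et–CHO gauche; 3.3 = 3.3 kJ/mol.
The maximum (22.1 kJ/mol) occurs with CN at 240°.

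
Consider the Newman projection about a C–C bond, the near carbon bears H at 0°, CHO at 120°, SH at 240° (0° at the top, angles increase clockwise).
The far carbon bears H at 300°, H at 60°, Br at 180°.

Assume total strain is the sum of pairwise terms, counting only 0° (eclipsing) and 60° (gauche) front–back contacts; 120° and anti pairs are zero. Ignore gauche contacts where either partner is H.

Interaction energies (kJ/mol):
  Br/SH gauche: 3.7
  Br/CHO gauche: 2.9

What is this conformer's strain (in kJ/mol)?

This conformer (staggered): CHO–Br gauche, SH–Br gauche; 2.9 + 3.7 = 6.6 kJ/mol.

6.6 kJ/mol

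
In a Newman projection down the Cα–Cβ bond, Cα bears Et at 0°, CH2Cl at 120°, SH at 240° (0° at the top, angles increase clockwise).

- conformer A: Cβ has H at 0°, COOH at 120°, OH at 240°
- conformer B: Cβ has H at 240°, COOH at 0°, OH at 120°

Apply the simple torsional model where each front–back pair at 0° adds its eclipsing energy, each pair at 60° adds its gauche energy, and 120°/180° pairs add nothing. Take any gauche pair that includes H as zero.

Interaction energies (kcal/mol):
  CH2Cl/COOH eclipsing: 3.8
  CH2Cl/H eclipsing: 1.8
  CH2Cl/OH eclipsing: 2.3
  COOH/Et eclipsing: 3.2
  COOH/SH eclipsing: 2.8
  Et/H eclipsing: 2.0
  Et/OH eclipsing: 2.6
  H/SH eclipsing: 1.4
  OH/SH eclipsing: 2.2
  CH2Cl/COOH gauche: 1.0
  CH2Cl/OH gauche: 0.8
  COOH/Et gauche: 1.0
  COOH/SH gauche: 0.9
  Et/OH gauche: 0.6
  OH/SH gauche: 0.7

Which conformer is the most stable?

B

A (eclipsed): Et–H eclipsed, CH2Cl–COOH eclipsed, SH–OH eclipsed; 2.0 + 3.8 + 2.2 = 8.0 kcal/mol.
B (eclipsed): Et–COOH eclipsed, CH2Cl–OH eclipsed, SH–H eclipsed; 3.2 + 2.3 + 1.4 = 6.9 kcal/mol.
B has the lowest total (6.9 kcal/mol).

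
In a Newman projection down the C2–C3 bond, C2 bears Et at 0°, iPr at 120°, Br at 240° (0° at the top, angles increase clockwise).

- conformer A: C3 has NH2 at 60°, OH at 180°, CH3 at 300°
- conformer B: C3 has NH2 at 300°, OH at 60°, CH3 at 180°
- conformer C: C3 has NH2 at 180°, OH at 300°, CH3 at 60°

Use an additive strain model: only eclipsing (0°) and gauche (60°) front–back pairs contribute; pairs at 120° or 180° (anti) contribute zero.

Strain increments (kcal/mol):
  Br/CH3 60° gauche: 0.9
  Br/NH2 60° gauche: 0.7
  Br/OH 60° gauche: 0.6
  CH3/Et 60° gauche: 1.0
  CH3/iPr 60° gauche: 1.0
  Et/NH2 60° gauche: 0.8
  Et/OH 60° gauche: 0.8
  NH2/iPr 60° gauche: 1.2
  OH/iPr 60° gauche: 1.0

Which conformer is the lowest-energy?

B

A (staggered): Et(0°)/NH2(60°) gauche 0.8; Et(0°)/CH3(300°) gauche 1.0; iPr(120°)/NH2(60°) gauche 1.2; iPr(120°)/OH(180°) gauche 1.0; Br(240°)/OH(180°) gauche 0.6; Br(240°)/CH3(300°) gauche 0.9 → 5.5 kcal/mol.
B (staggered): Et(0°)/NH2(300°) gauche 0.8; Et(0°)/OH(60°) gauche 0.8; iPr(120°)/OH(60°) gauche 1.0; iPr(120°)/CH3(180°) gauche 1.0; Br(240°)/NH2(300°) gauche 0.7; Br(240°)/CH3(180°) gauche 0.9 → 5.2 kcal/mol.
C (staggered): Et(0°)/OH(300°) gauche 0.8; Et(0°)/CH3(60°) gauche 1.0; iPr(120°)/NH2(180°) gauche 1.2; iPr(120°)/CH3(60°) gauche 1.0; Br(240°)/NH2(180°) gauche 0.7; Br(240°)/OH(300°) gauche 0.6 → 5.3 kcal/mol.
B has the lowest total (5.2 kcal/mol).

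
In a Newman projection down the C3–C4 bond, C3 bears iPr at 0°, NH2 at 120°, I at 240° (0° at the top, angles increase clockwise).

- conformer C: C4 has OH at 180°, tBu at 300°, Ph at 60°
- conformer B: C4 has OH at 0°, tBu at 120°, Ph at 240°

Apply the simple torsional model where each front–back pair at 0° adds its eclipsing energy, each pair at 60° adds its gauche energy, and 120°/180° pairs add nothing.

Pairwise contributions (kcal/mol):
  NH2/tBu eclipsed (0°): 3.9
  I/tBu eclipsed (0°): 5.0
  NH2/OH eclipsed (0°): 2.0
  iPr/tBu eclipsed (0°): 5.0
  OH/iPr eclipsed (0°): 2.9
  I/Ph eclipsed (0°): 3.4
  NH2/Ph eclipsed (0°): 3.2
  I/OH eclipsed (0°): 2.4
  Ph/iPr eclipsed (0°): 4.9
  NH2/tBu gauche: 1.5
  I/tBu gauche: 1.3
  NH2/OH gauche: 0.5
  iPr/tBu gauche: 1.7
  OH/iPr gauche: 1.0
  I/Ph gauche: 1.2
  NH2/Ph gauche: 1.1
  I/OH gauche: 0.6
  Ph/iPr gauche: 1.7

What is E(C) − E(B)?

-3.3 kcal/mol

C (staggered): iPr(0°)/tBu(300°) gauche 1.7; iPr(0°)/Ph(60°) gauche 1.7; NH2(120°)/OH(180°) gauche 0.5; NH2(120°)/Ph(60°) gauche 1.1; I(240°)/OH(180°) gauche 0.6; I(240°)/tBu(300°) gauche 1.3 → 6.9 kcal/mol.
B (eclipsed): iPr(0°)/OH(0°) eclipsed 2.9; NH2(120°)/tBu(120°) eclipsed 3.9; I(240°)/Ph(240°) eclipsed 3.4 → 10.2 kcal/mol.
E(C) − E(B) = 6.9 − 10.2 = -3.3 kcal/mol.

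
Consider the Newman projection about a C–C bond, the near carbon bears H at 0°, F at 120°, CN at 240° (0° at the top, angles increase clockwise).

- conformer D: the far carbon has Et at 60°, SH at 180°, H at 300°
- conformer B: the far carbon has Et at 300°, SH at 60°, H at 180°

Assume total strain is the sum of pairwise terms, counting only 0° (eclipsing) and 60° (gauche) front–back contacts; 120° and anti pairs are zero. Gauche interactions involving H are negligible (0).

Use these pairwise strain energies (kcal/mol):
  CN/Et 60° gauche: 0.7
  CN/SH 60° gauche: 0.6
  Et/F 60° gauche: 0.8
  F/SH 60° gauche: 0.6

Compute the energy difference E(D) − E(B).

D is staggered. F at 120° is gauche with Et at 60° (0.8); F at 120° is gauche with SH at 180° (0.6); CN at 240° is gauche with SH at 180° (0.6). Total 2.0 kcal/mol.
B is staggered. F at 120° is gauche with SH at 60° (0.6); CN at 240° is gauche with Et at 300° (0.7). Total 1.3 kcal/mol.
E(D) − E(B) = 2.0 − 1.3 = +0.7 kcal/mol.

+0.7 kcal/mol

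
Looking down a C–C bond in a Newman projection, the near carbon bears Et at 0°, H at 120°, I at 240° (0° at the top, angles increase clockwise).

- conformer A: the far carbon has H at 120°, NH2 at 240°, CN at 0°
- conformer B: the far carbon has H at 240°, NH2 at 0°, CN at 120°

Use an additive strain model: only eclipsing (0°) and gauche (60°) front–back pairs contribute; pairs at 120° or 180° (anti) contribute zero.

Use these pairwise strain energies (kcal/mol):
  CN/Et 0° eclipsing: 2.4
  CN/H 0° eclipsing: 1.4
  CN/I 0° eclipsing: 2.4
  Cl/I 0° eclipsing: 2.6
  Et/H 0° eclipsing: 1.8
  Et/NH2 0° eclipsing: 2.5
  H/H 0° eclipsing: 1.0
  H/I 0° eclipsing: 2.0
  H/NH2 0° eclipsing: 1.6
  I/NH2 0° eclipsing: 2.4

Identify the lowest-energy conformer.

A (eclipsed): Et(0°)/CN(0°) eclipsed 2.4; H(120°)/H(120°) eclipsed 1.0; I(240°)/NH2(240°) eclipsed 2.4 → 5.8 kcal/mol.
B (eclipsed): Et(0°)/NH2(0°) eclipsed 2.5; H(120°)/CN(120°) eclipsed 1.4; I(240°)/H(240°) eclipsed 2.0 → 5.9 kcal/mol.
A has the lowest total (5.8 kcal/mol).

A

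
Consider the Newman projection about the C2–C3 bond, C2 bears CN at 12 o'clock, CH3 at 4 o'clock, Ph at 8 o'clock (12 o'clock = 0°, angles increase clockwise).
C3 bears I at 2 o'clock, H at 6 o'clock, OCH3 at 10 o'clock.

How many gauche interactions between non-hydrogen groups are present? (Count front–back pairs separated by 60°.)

Non-H gauche pairs: CN(0°)/I(60°); CN(0°)/OCH3(300°); CH3(120°)/I(60°); Ph(240°)/OCH3(300°) — 4 interactions.

4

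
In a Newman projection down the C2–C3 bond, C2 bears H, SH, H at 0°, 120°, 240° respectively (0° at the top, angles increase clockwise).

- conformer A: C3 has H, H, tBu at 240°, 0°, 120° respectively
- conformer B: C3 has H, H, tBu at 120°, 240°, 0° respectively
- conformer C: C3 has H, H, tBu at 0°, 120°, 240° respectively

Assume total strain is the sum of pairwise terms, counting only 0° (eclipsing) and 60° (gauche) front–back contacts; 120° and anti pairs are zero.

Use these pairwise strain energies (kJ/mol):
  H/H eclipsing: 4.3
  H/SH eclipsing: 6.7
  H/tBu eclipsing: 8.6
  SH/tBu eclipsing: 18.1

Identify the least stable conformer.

A (eclipsed): H(0°)/H(0°) eclipsed 4.3; SH(120°)/tBu(120°) eclipsed 18.1; H(240°)/H(240°) eclipsed 4.3 → 26.7 kJ/mol.
B (eclipsed): H(0°)/tBu(0°) eclipsed 8.6; SH(120°)/H(120°) eclipsed 6.7; H(240°)/H(240°) eclipsed 4.3 → 19.6 kJ/mol.
C (eclipsed): H(0°)/H(0°) eclipsed 4.3; SH(120°)/H(120°) eclipsed 6.7; H(240°)/tBu(240°) eclipsed 8.6 → 19.6 kJ/mol.
A has the highest total (26.7 kJ/mol).

A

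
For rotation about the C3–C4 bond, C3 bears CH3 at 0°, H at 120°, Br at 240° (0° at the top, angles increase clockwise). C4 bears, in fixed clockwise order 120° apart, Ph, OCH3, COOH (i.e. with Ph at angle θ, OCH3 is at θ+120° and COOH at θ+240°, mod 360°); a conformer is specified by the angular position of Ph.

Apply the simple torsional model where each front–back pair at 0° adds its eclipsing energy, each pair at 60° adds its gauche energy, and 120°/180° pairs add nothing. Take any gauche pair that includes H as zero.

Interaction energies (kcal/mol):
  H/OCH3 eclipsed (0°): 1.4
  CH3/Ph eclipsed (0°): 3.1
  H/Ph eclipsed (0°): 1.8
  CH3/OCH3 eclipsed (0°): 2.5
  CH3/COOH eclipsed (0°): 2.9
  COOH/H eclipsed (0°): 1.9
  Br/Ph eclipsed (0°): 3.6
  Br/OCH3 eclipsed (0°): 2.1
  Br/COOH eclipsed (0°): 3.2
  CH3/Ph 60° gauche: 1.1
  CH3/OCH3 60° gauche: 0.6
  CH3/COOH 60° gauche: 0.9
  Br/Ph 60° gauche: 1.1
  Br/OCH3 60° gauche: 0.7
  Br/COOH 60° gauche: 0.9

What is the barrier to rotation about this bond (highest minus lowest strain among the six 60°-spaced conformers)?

Ph at 0° (eclipsed): CH3–Ph eclipsed, H–OCH3 eclipsed, Br–COOH eclipsed; 3.1 + 1.4 + 3.2 = 7.7 kcal/mol.
Ph at 60° (staggered): CH3–Ph gauche, CH3–COOH gauche, Br–OCH3 gauche, Br–COOH gauche; 1.1 + 0.9 + 0.7 + 0.9 = 3.6 kcal/mol.
Ph at 120° (eclipsed): CH3–COOH eclipsed, H–Ph eclipsed, Br–OCH3 eclipsed; 2.9 + 1.8 + 2.1 = 6.8 kcal/mol.
Ph at 180° (staggered): CH3–OCH3 gauche, CH3–COOH gauche, Br–Ph gauche, Br–OCH3 gauche; 0.6 + 0.9 + 1.1 + 0.7 = 3.3 kcal/mol.
Ph at 240° (eclipsed): CH3–OCH3 eclipsed, H–COOH eclipsed, Br–Ph eclipsed; 2.5 + 1.9 + 3.6 = 8.0 kcal/mol.
Ph at 300° (staggered): CH3–Ph gauche, CH3–OCH3 gauche, Br–Ph gauche, Br–COOH gauche; 1.1 + 0.6 + 1.1 + 0.9 = 3.7 kcal/mol.
Max at 240° (8.0 kcal/mol), min at 180° (3.3 kcal/mol); barrier = 4.7 kcal/mol.

4.7 kcal/mol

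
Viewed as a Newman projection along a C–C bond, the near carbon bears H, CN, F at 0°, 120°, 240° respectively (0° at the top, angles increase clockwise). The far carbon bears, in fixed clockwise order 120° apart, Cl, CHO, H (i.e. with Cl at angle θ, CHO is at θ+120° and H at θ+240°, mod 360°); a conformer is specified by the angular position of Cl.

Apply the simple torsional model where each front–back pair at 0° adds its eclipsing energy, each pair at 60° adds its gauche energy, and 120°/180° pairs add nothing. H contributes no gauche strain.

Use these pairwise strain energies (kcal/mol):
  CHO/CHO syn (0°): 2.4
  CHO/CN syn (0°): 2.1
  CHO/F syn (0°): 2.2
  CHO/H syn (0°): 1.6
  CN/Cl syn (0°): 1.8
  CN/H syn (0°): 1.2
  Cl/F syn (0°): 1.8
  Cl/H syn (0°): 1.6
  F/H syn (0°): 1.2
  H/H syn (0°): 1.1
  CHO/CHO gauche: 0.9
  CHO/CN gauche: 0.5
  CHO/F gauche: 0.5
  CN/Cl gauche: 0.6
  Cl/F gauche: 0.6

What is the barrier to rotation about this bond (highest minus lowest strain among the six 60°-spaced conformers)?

4.0 kcal/mol

Cl at 0° (eclipsed): H(0°)/Cl(0°) eclipsed 1.6; CN(120°)/CHO(120°) eclipsed 2.1; F(240°)/H(240°) eclipsed 1.2 → 4.9 kcal/mol.
Cl at 60° (staggered): CN(120°)/Cl(60°) gauche 0.6; CN(120°)/CHO(180°) gauche 0.5; F(240°)/CHO(180°) gauche 0.5 → 1.6 kcal/mol.
Cl at 120° (eclipsed): H(0°)/H(0°) eclipsed 1.1; CN(120°)/Cl(120°) eclipsed 1.8; F(240°)/CHO(240°) eclipsed 2.2 → 5.1 kcal/mol.
Cl at 180° (staggered): CN(120°)/Cl(180°) gauche 0.6; F(240°)/Cl(180°) gauche 0.6; F(240°)/CHO(300°) gauche 0.5 → 1.7 kcal/mol.
Cl at 240° (eclipsed): H(0°)/CHO(0°) eclipsed 1.6; CN(120°)/H(120°) eclipsed 1.2; F(240°)/Cl(240°) eclipsed 1.8 → 4.6 kcal/mol.
Cl at 300° (staggered): CN(120°)/CHO(60°) gauche 0.5; F(240°)/Cl(300°) gauche 0.6 → 1.1 kcal/mol.
Max at 120° (5.1 kcal/mol), min at 300° (1.1 kcal/mol); barrier = 4.0 kcal/mol.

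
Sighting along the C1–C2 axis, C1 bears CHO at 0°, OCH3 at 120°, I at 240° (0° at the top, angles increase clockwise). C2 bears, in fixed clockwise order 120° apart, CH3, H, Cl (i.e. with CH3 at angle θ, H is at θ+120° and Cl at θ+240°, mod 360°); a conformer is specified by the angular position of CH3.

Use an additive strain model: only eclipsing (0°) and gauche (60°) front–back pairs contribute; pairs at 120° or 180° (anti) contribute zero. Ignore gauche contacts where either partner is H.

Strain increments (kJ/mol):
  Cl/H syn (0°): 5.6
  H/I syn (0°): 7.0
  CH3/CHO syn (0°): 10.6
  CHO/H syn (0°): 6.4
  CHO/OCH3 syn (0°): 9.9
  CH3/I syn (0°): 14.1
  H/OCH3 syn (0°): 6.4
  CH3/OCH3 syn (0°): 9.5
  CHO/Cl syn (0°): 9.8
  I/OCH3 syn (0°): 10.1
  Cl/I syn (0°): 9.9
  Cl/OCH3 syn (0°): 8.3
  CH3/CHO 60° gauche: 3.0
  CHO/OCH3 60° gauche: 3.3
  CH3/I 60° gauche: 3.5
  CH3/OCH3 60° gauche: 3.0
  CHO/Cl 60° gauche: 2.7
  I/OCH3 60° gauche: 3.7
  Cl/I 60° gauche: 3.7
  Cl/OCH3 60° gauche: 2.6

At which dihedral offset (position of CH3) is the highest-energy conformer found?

CH3 at 0° (eclipsed): CHO–CH3 eclipsed, OCH3–H eclipsed, I–Cl eclipsed; 10.6 + 6.4 + 9.9 = 26.9 kJ/mol.
CH3 at 60° (staggered): CHO–CH3 gauche, CHO–Cl gauche, OCH3–CH3 gauche, I–Cl gauche; 3.0 + 2.7 + 3.0 + 3.7 = 12.4 kJ/mol.
CH3 at 120° (eclipsed): CHO–Cl eclipsed, OCH3–CH3 eclipsed, I–H eclipsed; 9.8 + 9.5 + 7.0 = 26.3 kJ/mol.
CH3 at 180° (staggered): CHO–Cl gauche, OCH3–CH3 gauche, OCH3–Cl gauche, I–CH3 gauche; 2.7 + 3.0 + 2.6 + 3.5 = 11.8 kJ/mol.
CH3 at 240° (eclipsed): CHO–H eclipsed, OCH3–Cl eclipsed, I–CH3 eclipsed; 6.4 + 8.3 + 14.1 = 28.8 kJ/mol.
CH3 at 300° (staggered): CHO–CH3 gauche, OCH3–Cl gauche, I–CH3 gauche, I–Cl gauche; 3.0 + 2.6 + 3.5 + 3.7 = 12.8 kJ/mol.
The maximum (28.8 kJ/mol) occurs with CH3 at 240°.

240°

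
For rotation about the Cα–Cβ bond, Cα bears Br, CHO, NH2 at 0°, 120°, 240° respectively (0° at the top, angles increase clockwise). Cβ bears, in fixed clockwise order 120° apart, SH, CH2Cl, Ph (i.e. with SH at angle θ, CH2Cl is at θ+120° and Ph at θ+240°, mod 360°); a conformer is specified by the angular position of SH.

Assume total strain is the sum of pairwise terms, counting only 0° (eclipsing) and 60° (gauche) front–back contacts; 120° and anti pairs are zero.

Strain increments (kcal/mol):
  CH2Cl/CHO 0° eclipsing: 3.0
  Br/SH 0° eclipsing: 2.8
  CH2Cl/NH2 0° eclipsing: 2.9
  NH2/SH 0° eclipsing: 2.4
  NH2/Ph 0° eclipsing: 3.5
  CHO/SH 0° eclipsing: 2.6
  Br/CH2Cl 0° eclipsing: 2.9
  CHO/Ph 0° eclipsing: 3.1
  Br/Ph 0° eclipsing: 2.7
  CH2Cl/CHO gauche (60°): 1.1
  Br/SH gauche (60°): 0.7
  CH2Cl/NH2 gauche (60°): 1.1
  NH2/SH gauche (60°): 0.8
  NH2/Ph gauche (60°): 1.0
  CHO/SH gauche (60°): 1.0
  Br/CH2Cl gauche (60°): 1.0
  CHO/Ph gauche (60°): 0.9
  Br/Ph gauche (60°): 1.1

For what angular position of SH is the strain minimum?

300°

SH at 0° is eclipsed. Br at 0° is eclipsed with SH at 0° (2.8); CHO at 120° is eclipsed with CH2Cl at 120° (3.0); NH2 at 240° is eclipsed with Ph at 240° (3.5). Total 9.3 kcal/mol.
SH at 60° is staggered. Br at 0° is gauche with SH at 60° (0.7); Br at 0° is gauche with Ph at 300° (1.1); CHO at 120° is gauche with SH at 60° (1.0); CHO at 120° is gauche with CH2Cl at 180° (1.1); NH2 at 240° is gauche with CH2Cl at 180° (1.1); NH2 at 240° is gauche with Ph at 300° (1.0). Total 6.0 kcal/mol.
SH at 120° is eclipsed. Br at 0° is eclipsed with Ph at 0° (2.7); CHO at 120° is eclipsed with SH at 120° (2.6); NH2 at 240° is eclipsed with CH2Cl at 240° (2.9). Total 8.2 kcal/mol.
SH at 180° is staggered. Br at 0° is gauche with CH2Cl at 300° (1.0); Br at 0° is gauche with Ph at 60° (1.1); CHO at 120° is gauche with SH at 180° (1.0); CHO at 120° is gauche with Ph at 60° (0.9); NH2 at 240° is gauche with SH at 180° (0.8); NH2 at 240° is gauche with CH2Cl at 300° (1.1). Total 5.9 kcal/mol.
SH at 240° is eclipsed. Br at 0° is eclipsed with CH2Cl at 0° (2.9); CHO at 120° is eclipsed with Ph at 120° (3.1); NH2 at 240° is eclipsed with SH at 240° (2.4). Total 8.4 kcal/mol.
SH at 300° is staggered. Br at 0° is gauche with SH at 300° (0.7); Br at 0° is gauche with CH2Cl at 60° (1.0); CHO at 120° is gauche with CH2Cl at 60° (1.1); CHO at 120° is gauche with Ph at 180° (0.9); NH2 at 240° is gauche with SH at 300° (0.8); NH2 at 240° is gauche with Ph at 180° (1.0). Total 5.5 kcal/mol.
The minimum (5.5 kcal/mol) occurs with SH at 300°.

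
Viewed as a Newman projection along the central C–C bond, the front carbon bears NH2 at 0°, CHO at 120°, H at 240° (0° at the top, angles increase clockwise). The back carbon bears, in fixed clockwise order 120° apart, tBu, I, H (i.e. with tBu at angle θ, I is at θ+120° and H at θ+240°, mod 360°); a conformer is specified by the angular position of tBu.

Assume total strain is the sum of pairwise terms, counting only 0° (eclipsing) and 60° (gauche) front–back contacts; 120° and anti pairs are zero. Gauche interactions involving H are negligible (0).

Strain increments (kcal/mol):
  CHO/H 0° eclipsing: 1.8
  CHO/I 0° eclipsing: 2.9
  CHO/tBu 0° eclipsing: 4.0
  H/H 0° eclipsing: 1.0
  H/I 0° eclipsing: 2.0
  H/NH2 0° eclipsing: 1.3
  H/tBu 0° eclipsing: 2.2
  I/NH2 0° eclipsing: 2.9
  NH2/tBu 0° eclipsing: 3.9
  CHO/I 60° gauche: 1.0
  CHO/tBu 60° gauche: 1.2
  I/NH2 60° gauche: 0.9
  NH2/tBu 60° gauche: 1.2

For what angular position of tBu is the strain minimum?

tBu at 0° (eclipsed): NH2(0°)/tBu(0°) eclipsed 3.9; CHO(120°)/I(120°) eclipsed 2.9; H(240°)/H(240°) eclipsed 1.0 → 7.8 kcal/mol.
tBu at 60° (staggered): NH2(0°)/tBu(60°) gauche 1.2; CHO(120°)/tBu(60°) gauche 1.2; CHO(120°)/I(180°) gauche 1.0 → 3.4 kcal/mol.
tBu at 120° (eclipsed): NH2(0°)/H(0°) eclipsed 1.3; CHO(120°)/tBu(120°) eclipsed 4.0; H(240°)/I(240°) eclipsed 2.0 → 7.3 kcal/mol.
tBu at 180° (staggered): NH2(0°)/I(300°) gauche 0.9; CHO(120°)/tBu(180°) gauche 1.2 → 2.1 kcal/mol.
tBu at 240° (eclipsed): NH2(0°)/I(0°) eclipsed 2.9; CHO(120°)/H(120°) eclipsed 1.8; H(240°)/tBu(240°) eclipsed 2.2 → 6.9 kcal/mol.
tBu at 300° (staggered): NH2(0°)/tBu(300°) gauche 1.2; NH2(0°)/I(60°) gauche 0.9; CHO(120°)/I(60°) gauche 1.0 → 3.1 kcal/mol.
The minimum (2.1 kcal/mol) occurs with tBu at 180°.

180°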